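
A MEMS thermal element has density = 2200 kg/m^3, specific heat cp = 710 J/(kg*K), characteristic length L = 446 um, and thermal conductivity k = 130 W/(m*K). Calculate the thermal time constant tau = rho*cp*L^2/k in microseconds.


Step 1: Convert L to m: L = 446e-6 m
Step 2: L^2 = (446e-6)^2 = 1.98916e-07 m^2
Step 3: tau = 2200 * 710 * 1.98916e-07 / 130 = 2.39005225e-03 s
Step 4: Convert to microseconds (multiply by 1e6).
tau = 2390.052 us


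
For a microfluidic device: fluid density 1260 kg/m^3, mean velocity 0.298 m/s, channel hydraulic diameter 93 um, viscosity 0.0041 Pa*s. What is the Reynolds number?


Step 1: Convert Dh to meters: Dh = 93e-6 m
Step 2: Re = rho * v * Dh / mu
Re = 1260 * 0.298 * 93e-6 / 0.0041
Re = 8.517


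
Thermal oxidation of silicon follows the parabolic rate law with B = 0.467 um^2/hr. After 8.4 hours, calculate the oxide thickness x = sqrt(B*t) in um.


Step 1: Compute B*t = 0.467 * 8.4 = 3.9228
Step 2: x = sqrt(3.9228)
x = 1.981 um


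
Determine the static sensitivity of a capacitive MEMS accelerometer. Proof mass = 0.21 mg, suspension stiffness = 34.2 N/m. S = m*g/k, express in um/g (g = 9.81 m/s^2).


Step 1: Convert mass: m = 0.21 mg = 2.10e-07 kg
Step 2: S = m * g / k = 2.10e-07 * 9.81 / 34.2
Step 3: S = 6.02e-08 m/g
Step 4: Convert to um/g: S = 0.06 um/g


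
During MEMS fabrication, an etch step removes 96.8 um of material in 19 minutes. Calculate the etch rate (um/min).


Step 1: Etch rate = depth / time
Step 2: rate = 96.8 / 19
rate = 5.095 um/min


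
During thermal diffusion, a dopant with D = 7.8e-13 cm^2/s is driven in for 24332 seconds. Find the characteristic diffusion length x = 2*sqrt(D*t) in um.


Step 1: Compute D*t = 7.8e-13 * 24332 = 1.897896e-08 cm^2
Step 2: sqrt(D*t) = 1.37764e-04 cm
Step 3: x = 2 * 1.37764e-04 cm = 2.75528e-04 cm
Step 4: Convert to um (1 cm = 1e4 um): x = 2.755 um


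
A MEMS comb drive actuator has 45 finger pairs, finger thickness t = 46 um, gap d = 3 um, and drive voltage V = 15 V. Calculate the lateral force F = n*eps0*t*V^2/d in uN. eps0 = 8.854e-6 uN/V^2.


Step 1: Parameters: n=45, eps0=8.854e-6 uN/V^2, t=46 um, V=15 V, d=3 um
Step 2: V^2 = 225
Step 3: F = 45 * 8.854e-6 * 46 * 225 / 3
F = 1.375 uN


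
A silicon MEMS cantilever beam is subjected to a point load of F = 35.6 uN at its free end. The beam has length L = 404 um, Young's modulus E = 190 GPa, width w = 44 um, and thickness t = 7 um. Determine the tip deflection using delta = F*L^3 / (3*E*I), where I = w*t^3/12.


Step 1: Calculate the second moment of area.
I = w * t^3 / 12 = 44 * 7^3 / 12 = 1257.6667 um^4
Step 2: Convert E to consistent units (1 GPa = 1000 uN/um^2).
E = 190 GPa = 190000 uN/um^2
Step 3: Calculate tip deflection.
delta = F * L^3 / (3 * E * I)
delta = 35.6 * 404^3 / (3 * 190000 * 1257.6667)
delta = 3.2746 um


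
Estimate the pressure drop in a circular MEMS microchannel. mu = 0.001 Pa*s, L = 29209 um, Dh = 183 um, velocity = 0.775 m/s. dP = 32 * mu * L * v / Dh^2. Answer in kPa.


Step 1: Convert to SI: L = 29209e-6 m, Dh = 183e-6 m
Step 2: dP = 32 * 0.001 * 29209e-6 * 0.775 / (183e-6)^2
Step 3: dP = 21630.48 Pa
Step 4: Convert to kPa: dP = 21.63 kPa


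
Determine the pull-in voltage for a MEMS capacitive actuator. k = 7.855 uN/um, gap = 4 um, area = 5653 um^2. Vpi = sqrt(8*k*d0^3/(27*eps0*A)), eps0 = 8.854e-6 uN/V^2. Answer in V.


Step 1: Compute numerator: 8 * k * d0^3 = 8 * 7.855 * 4^3 = 4021.76
Step 2: Compute denominator: 27 * eps0 * A = 27 * 8.854e-6 * 5653 = 1.351395
Step 3: Vpi = sqrt(4021.76 / 1.351395)
Vpi = 54.55 V


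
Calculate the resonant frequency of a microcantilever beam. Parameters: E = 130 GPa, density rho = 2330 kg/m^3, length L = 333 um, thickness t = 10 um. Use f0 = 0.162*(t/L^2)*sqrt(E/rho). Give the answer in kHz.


Step 1: Convert units to SI.
t_SI = 10e-6 m, L_SI = 333e-6 m
Step 2: Calculate sqrt(E/rho).
sqrt(130e9 / 2330) = 7469.54 m/s
Step 3: Compute f0.
f0 = 0.162 * 10e-6 / (333e-6)^2 * 7469.54 = 109124.0 Hz = 109.12 kHz


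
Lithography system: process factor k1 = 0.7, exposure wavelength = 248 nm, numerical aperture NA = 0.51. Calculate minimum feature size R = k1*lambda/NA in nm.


Step 1: Identify values: k1 = 0.7, lambda = 248 nm, NA = 0.51
Step 2: R = k1 * lambda / NA
R = 0.7 * 248 / 0.51
R = 340.4 nm


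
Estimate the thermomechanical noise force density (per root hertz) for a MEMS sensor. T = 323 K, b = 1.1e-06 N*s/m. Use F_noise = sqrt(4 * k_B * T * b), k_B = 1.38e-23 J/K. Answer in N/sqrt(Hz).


Step 1: Compute 4 * k_B * T * b
= 4 * 1.38e-23 * 323 * 1.1e-06
= 1.9613e-26 N^2/Hz
Step 2: F_noise = sqrt(1.9613e-26)
F_noise = 1.40e-13 N/sqrt(Hz)


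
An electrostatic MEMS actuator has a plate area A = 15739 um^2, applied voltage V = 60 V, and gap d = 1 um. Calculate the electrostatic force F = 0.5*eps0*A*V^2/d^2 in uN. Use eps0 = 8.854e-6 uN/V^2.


Step 1: Identify parameters.
eps0 = 8.854e-6 uN/V^2, A = 15739 um^2, V = 60 V, d = 1 um
Step 2: Compute V^2 = 60^2 = 3600
Step 3: Compute d^2 = 1^2 = 1
Step 4: F = 0.5 * 8.854e-6 * 15739 * 3600 / 1
F = 250.836 uN


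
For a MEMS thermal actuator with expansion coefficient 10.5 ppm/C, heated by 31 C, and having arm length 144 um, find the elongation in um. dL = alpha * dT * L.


Step 1: Convert CTE: alpha = 10.5 ppm/C = 10.5e-6 /C
Step 2: dL = 10.5e-6 * 31 * 144
dL = 0.0469 um


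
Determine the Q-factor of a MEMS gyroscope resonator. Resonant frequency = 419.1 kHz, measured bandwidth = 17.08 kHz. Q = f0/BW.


Step 1: Q = f0 / bandwidth
Step 2: Q = 419.1 / 17.08
Q = 24.5


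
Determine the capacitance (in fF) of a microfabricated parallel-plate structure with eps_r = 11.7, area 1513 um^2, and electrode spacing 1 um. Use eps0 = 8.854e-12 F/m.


Step 1: Convert area to m^2: A = 1513e-12 m^2
Step 2: Convert gap to m: d = 1e-6 m
Step 3: C = eps0 * eps_r * A / d
C = 8.854e-12 * 11.7 * 1513e-12 / 1e-6
Step 4: Convert to fF (multiply by 1e15).
C = 156.73 fF


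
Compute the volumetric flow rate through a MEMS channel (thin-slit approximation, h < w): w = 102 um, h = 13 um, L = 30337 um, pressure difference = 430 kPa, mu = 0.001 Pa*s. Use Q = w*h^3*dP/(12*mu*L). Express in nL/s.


Step 1: Convert all dimensions to SI (meters).
w = 102e-6 m, h = 13e-6 m, L = 30337e-6 m, dP = 430e3 Pa
Step 2: Q = w * h^3 * dP / (12 * mu * L)
Q = 102e-6 * (13e-6)^3 * 430e3 / (12 * 0.001 * 30337e-6) = 2.6469443e-10 m^3/s
Step 3: Convert Q from m^3/s to nL/s (1 m^3 = 1e12 nL, so multiply by 1e12).
Q = 264.694 nL/s


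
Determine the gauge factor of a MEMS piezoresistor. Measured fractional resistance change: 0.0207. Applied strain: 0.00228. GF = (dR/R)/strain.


Step 1: Identify values.
dR/R = 0.0207, strain = 0.00228
Step 2: GF = (dR/R) / strain = 0.0207 / 0.00228
GF = 9.1


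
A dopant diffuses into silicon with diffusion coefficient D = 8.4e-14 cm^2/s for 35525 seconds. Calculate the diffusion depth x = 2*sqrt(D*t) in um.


Step 1: Compute D*t = 8.4e-14 * 35525 = 2.9841e-09 cm^2
Step 2: sqrt(D*t) = 5.46269e-05 cm
Step 3: x = 2 * 5.46269e-05 cm = 1.092538e-04 cm
Step 4: Convert to um (1 cm = 1e4 um): x = 1.093 um


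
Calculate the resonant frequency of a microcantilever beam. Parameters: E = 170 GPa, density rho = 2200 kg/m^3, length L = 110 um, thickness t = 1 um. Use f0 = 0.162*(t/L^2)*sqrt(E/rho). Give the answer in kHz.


Step 1: Convert units to SI.
t_SI = 1e-6 m, L_SI = 110e-6 m
Step 2: Calculate sqrt(E/rho).
sqrt(170e9 / 2200) = 8790.49 m/s
Step 3: Compute f0.
f0 = 0.162 * 1e-6 / (110e-6)^2 * 8790.49 = 117690.9 Hz = 117.69 kHz


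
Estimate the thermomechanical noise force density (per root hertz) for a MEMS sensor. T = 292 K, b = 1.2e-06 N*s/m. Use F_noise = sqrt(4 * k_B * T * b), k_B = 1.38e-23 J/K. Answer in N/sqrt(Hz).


Step 1: Compute 4 * k_B * T * b
= 4 * 1.38e-23 * 292 * 1.2e-06
= 1.9342e-26 N^2/Hz
Step 2: F_noise = sqrt(1.9342e-26)
F_noise = 1.39e-13 N/sqrt(Hz)


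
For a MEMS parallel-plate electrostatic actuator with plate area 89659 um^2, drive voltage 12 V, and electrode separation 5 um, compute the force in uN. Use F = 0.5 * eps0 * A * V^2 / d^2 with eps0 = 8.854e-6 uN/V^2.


Step 1: Identify parameters.
eps0 = 8.854e-6 uN/V^2, A = 89659 um^2, V = 12 V, d = 5 um
Step 2: Compute V^2 = 12^2 = 144
Step 3: Compute d^2 = 5^2 = 25
Step 4: F = 0.5 * 8.854e-6 * 89659 * 144 / 25
F = 2.286 uN


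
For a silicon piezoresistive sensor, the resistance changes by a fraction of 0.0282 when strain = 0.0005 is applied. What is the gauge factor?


Step 1: Identify values.
dR/R = 0.0282, strain = 0.0005
Step 2: GF = (dR/R) / strain = 0.0282 / 0.0005
GF = 56.4


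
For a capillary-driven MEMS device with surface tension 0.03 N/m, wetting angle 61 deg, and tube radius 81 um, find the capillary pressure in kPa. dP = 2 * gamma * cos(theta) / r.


Step 1: cos(61 deg) = 0.4848
Step 2: Convert r to m: r = 81e-6 m
Step 3: dP = 2 * 0.03 * 0.4848 / 81e-6 = 359.1 Pa
Step 4: Convert Pa to kPa (divide by 1000).
dP = 0.36 kPa


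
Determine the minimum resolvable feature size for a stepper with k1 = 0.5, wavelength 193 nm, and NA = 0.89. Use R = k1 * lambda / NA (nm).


Step 1: Identify values: k1 = 0.5, lambda = 193 nm, NA = 0.89
Step 2: R = k1 * lambda / NA
R = 0.5 * 193 / 0.89
R = 108.4 nm


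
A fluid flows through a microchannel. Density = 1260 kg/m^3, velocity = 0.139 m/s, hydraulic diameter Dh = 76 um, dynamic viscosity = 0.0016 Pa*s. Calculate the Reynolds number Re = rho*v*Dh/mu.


Step 1: Convert Dh to meters: Dh = 76e-6 m
Step 2: Re = rho * v * Dh / mu
Re = 1260 * 0.139 * 76e-6 / 0.0016
Re = 8.319


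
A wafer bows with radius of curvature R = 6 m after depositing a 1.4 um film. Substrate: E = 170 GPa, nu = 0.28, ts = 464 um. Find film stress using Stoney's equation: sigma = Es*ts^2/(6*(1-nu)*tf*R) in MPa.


Step 1: Compute numerator: Es * ts^2 = 170 * 464^2 = 36600320 (GPa*um^2)
Step 2: Compute denominator (R in um): 6*(1-nu)*tf*R = 6*0.72*1.4*6e6 = 36288000.0 (um^2)
Step 3: sigma (GPa) = 36600320 / 36288000.0 = 1.008607e+00 GPa
Step 4: Convert to MPa (x1000): sigma = 1008.6 MPa


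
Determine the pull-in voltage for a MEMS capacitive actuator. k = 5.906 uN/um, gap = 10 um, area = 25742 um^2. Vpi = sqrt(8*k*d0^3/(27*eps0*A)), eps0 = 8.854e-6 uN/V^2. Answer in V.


Step 1: Compute numerator: 8 * k * d0^3 = 8 * 5.906 * 10^3 = 47248.0
Step 2: Compute denominator: 27 * eps0 * A = 27 * 8.854e-6 * 25742 = 6.153831
Step 3: Vpi = sqrt(47248.0 / 6.153831)
Vpi = 87.62 V


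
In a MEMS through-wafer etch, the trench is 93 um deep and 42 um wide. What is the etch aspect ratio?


Step 1: AR = depth / width
Step 2: AR = 93 / 42
AR = 2.2


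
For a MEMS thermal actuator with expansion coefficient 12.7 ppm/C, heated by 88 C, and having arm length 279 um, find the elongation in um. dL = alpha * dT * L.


Step 1: Convert CTE: alpha = 12.7 ppm/C = 12.7e-6 /C
Step 2: dL = 12.7e-6 * 88 * 279
dL = 0.3118 um


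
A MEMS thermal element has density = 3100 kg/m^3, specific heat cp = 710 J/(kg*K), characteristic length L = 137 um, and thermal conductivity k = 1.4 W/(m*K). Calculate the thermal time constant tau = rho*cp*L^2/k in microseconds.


Step 1: Convert L to m: L = 137e-6 m
Step 2: L^2 = (137e-6)^2 = 1.8769e-08 m^2
Step 3: tau = 3100 * 710 * 1.8769e-08 / 1.4 = 2.950754929e-02 s
Step 4: Convert to microseconds (multiply by 1e6).
tau = 29507.549 us


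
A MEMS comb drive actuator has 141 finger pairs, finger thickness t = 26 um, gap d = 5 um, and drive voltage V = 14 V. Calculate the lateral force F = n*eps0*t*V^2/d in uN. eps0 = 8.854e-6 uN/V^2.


Step 1: Parameters: n=141, eps0=8.854e-6 uN/V^2, t=26 um, V=14 V, d=5 um
Step 2: V^2 = 196
Step 3: F = 141 * 8.854e-6 * 26 * 196 / 5
F = 1.272 uN


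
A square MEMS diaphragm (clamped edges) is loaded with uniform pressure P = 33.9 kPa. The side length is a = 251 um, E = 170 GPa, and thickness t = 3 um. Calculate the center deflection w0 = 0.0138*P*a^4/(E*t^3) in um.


Step 1: Convert pressure to compatible units (E is in GPa, so P in GPa).
P = 33.9 kPa = 33.9e-6 GPa
Step 2: Compute numerator: 0.0138 * P * a^4.
a^4 = 251^4 = 3969126001
numerator = 0.0138 * 33.9e-6 * 3969126001 = 1.85684e+03
Step 3: Compute denominator: E * t^3 = 170 * 3^3 = 4590
Step 4: w0 = numerator / denominator = 1.85684e+03 / 4590 = 0.4045 um


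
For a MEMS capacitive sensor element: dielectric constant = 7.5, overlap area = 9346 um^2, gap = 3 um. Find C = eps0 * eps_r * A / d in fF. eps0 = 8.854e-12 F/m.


Step 1: Convert area to m^2: A = 9346e-12 m^2
Step 2: Convert gap to m: d = 3e-6 m
Step 3: C = eps0 * eps_r * A / d
C = 8.854e-12 * 7.5 * 9346e-12 / 3e-6
Step 4: Convert to fF (multiply by 1e15).
C = 206.87 fF


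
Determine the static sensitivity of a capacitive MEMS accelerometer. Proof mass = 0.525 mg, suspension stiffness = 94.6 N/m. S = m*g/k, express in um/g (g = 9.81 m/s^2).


Step 1: Convert mass: m = 0.525 mg = 5.25e-07 kg
Step 2: S = m * g / k = 5.25e-07 * 9.81 / 94.6
Step 3: S = 5.44e-08 m/g
Step 4: Convert to um/g: S = 0.054 um/g


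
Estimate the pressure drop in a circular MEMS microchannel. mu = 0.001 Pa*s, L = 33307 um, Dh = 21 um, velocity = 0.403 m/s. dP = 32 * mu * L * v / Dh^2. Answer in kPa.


Step 1: Convert to SI: L = 33307e-6 m, Dh = 21e-6 m
Step 2: dP = 32 * 0.001 * 33307e-6 * 0.403 / (21e-6)^2
Step 3: dP = 973984.29 Pa
Step 4: Convert to kPa: dP = 973.98 kPa


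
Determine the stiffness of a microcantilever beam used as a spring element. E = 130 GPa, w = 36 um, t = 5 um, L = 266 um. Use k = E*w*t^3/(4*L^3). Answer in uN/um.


Step 1: Convert E to consistent units (1 GPa = 1000 uN/um^2).
E = 130 GPa = 130000 uN/um^2
Step 2: Compute t^3 = 5^3 = 125
Step 3: Compute L^3 = 266^3 = 18821096
Step 4: k = 130000 * 36 * 125 / (4 * 18821096)
k = 7.7705 uN/um


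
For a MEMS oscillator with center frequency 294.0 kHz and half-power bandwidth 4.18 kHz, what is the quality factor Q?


Step 1: Q = f0 / bandwidth
Step 2: Q = 294.0 / 4.18
Q = 70.3


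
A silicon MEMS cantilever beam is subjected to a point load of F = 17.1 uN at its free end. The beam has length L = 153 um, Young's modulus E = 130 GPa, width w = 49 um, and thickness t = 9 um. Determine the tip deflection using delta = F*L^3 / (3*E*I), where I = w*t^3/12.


Step 1: Calculate the second moment of area.
I = w * t^3 / 12 = 49 * 9^3 / 12 = 2976.75 um^4
Step 2: Convert E to consistent units (1 GPa = 1000 uN/um^2).
E = 130 GPa = 130000 uN/um^2
Step 3: Calculate tip deflection.
delta = F * L^3 / (3 * E * I)
delta = 17.1 * 153^3 / (3 * 130000 * 2976.75)
delta = 0.0528 um


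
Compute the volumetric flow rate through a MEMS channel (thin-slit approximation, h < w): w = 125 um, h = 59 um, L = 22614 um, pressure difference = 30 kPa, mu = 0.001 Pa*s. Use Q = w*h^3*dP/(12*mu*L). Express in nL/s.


Step 1: Convert all dimensions to SI (meters).
w = 125e-6 m, h = 59e-6 m, L = 22614e-6 m, dP = 30e3 Pa
Step 2: Q = w * h^3 * dP / (12 * mu * L)
Q = 125e-6 * (59e-6)^3 * 30e3 / (12 * 0.001 * 22614e-6) = 2.83810637e-09 m^3/s
Step 3: Convert Q from m^3/s to nL/s (1 m^3 = 1e12 nL, so multiply by 1e12).
Q = 2838.106 nL/s


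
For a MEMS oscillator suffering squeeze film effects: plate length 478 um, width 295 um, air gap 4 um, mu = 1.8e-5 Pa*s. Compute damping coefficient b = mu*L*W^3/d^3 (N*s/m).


Step 1: Convert to SI.
L = 478e-6 m, W = 295e-6 m, d = 4e-6 m
Step 2: W^3 = (295e-6)^3 = 2.57e-11 m^3
Step 3: d^3 = (4e-6)^3 = 6.40e-17 m^3
Step 4: b = 1.8e-5 * 478e-6 * 2.57e-11 / 6.40e-17
b = 3.45e-03 N*s/m


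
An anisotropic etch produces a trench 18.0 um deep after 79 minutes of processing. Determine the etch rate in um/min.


Step 1: Etch rate = depth / time
Step 2: rate = 18.0 / 79
rate = 0.228 um/min


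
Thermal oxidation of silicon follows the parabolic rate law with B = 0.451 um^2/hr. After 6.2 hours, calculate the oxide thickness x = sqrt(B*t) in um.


Step 1: Compute B*t = 0.451 * 6.2 = 2.7962
Step 2: x = sqrt(2.7962)
x = 1.672 um


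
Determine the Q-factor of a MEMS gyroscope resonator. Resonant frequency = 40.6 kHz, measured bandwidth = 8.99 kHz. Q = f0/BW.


Step 1: Q = f0 / bandwidth
Step 2: Q = 40.6 / 8.99
Q = 4.5


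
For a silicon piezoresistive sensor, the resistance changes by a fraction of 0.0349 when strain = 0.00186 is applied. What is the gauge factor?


Step 1: Identify values.
dR/R = 0.0349, strain = 0.00186
Step 2: GF = (dR/R) / strain = 0.0349 / 0.00186
GF = 18.8


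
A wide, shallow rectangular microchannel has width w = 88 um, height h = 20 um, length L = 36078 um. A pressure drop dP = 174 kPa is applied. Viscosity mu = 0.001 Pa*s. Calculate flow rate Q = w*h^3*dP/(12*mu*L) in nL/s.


Step 1: Convert all dimensions to SI (meters).
w = 88e-6 m, h = 20e-6 m, L = 36078e-6 m, dP = 174e3 Pa
Step 2: Q = w * h^3 * dP / (12 * mu * L)
Q = 88e-6 * (20e-6)^3 * 174e3 / (12 * 0.001 * 36078e-6) = 2.8294251e-10 m^3/s
Step 3: Convert Q from m^3/s to nL/s (1 m^3 = 1e12 nL, so multiply by 1e12).
Q = 282.943 nL/s


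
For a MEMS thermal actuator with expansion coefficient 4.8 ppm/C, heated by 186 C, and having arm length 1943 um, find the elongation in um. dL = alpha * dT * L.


Step 1: Convert CTE: alpha = 4.8 ppm/C = 4.8e-6 /C
Step 2: dL = 4.8e-6 * 186 * 1943
dL = 1.7347 um


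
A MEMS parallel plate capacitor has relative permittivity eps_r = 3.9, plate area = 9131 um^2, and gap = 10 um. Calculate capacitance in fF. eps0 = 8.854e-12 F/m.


Step 1: Convert area to m^2: A = 9131e-12 m^2
Step 2: Convert gap to m: d = 10e-6 m
Step 3: C = eps0 * eps_r * A / d
C = 8.854e-12 * 3.9 * 9131e-12 / 10e-6
Step 4: Convert to fF (multiply by 1e15).
C = 31.53 fF


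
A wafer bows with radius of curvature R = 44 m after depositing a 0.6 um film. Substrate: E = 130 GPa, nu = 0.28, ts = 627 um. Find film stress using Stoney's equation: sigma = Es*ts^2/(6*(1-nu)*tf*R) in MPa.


Step 1: Compute numerator: Es * ts^2 = 130 * 627^2 = 51106770 (GPa*um^2)
Step 2: Compute denominator (R in um): 6*(1-nu)*tf*R = 6*0.72*0.6*44e6 = 114048000.0 (um^2)
Step 3: sigma (GPa) = 51106770 / 114048000.0 = 4.48116e-01 GPa
Step 4: Convert to MPa (x1000): sigma = 448.1 MPa


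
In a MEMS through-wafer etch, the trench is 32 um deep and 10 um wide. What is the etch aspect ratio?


Step 1: AR = depth / width
Step 2: AR = 32 / 10
AR = 3.2


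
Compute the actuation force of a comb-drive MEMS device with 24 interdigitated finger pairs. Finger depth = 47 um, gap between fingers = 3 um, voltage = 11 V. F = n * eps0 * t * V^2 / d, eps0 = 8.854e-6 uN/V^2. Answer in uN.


Step 1: Parameters: n=24, eps0=8.854e-6 uN/V^2, t=47 um, V=11 V, d=3 um
Step 2: V^2 = 121
Step 3: F = 24 * 8.854e-6 * 47 * 121 / 3
F = 0.403 uN


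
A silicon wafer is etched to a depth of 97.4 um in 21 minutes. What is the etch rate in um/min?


Step 1: Etch rate = depth / time
Step 2: rate = 97.4 / 21
rate = 4.638 um/min


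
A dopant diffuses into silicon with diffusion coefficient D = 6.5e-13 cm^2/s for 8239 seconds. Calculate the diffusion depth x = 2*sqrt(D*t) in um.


Step 1: Compute D*t = 6.5e-13 * 8239 = 5.35535e-09 cm^2
Step 2: sqrt(D*t) = 7.31803e-05 cm
Step 3: x = 2 * 7.31803e-05 cm = 1.463606e-04 cm
Step 4: Convert to um (1 cm = 1e4 um): x = 1.464 um


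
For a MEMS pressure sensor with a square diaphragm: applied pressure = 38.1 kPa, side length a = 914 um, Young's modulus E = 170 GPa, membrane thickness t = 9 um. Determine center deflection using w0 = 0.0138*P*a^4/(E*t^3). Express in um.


Step 1: Convert pressure to compatible units (E is in GPa, so P in GPa).
P = 38.1 kPa = 38.1e-6 GPa
Step 2: Compute numerator: 0.0138 * P * a^4.
a^4 = 914^4 = 697886476816
numerator = 0.0138 * 38.1e-6 * 697886476816 = 3.669348e+05
Step 3: Compute denominator: E * t^3 = 170 * 9^3 = 123930
Step 4: w0 = numerator / denominator = 3.669348e+05 / 123930 = 2.9608 um


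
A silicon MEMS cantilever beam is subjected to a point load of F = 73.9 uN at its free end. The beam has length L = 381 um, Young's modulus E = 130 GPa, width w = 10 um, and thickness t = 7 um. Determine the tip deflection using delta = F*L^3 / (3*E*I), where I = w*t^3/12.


Step 1: Calculate the second moment of area.
I = w * t^3 / 12 = 10 * 7^3 / 12 = 285.8333 um^4
Step 2: Convert E to consistent units (1 GPa = 1000 uN/um^2).
E = 130 GPa = 130000 uN/um^2
Step 3: Calculate tip deflection.
delta = F * L^3 / (3 * E * I)
delta = 73.9 * 381^3 / (3 * 130000 * 285.8333)
delta = 36.6642 um


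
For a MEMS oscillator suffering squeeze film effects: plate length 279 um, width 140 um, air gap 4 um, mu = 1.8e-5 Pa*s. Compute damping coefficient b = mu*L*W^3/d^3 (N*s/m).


Step 1: Convert to SI.
L = 279e-6 m, W = 140e-6 m, d = 4e-6 m
Step 2: W^3 = (140e-6)^3 = 2.74e-12 m^3
Step 3: d^3 = (4e-6)^3 = 6.40e-17 m^3
Step 4: b = 1.8e-5 * 279e-6 * 2.74e-12 / 6.40e-17
b = 2.15e-04 N*s/m


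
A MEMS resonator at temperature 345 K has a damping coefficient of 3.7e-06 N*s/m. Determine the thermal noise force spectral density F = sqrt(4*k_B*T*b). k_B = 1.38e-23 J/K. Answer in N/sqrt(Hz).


Step 1: Compute 4 * k_B * T * b
= 4 * 1.38e-23 * 345 * 3.7e-06
= 7.0463e-26 N^2/Hz
Step 2: F_noise = sqrt(7.0463e-26)
F_noise = 2.65e-13 N/sqrt(Hz)


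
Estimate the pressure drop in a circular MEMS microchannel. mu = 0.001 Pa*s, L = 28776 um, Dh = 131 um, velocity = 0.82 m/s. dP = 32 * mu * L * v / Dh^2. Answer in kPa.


Step 1: Convert to SI: L = 28776e-6 m, Dh = 131e-6 m
Step 2: dP = 32 * 0.001 * 28776e-6 * 0.82 / (131e-6)^2
Step 3: dP = 43999.90 Pa
Step 4: Convert to kPa: dP = 44.0 kPa


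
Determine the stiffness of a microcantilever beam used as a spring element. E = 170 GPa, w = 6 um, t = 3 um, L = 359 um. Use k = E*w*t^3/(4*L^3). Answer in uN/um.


Step 1: Convert E to consistent units (1 GPa = 1000 uN/um^2).
E = 170 GPa = 170000 uN/um^2
Step 2: Compute t^3 = 3^3 = 27
Step 3: Compute L^3 = 359^3 = 46268279
Step 4: k = 170000 * 6 * 27 / (4 * 46268279)
k = 0.1488 uN/um


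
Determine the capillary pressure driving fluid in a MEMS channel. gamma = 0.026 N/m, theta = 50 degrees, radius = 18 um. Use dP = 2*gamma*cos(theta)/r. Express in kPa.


Step 1: cos(50 deg) = 0.6428
Step 2: Convert r to m: r = 18e-6 m
Step 3: dP = 2 * 0.026 * 0.6428 / 18e-6 = 1857.0 Pa
Step 4: Convert Pa to kPa (divide by 1000).
dP = 1.86 kPa


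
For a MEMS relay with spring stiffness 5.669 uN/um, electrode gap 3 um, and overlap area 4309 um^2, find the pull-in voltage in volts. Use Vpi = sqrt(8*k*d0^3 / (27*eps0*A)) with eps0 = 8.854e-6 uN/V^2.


Step 1: Compute numerator: 8 * k * d0^3 = 8 * 5.669 * 3^3 = 1224.504
Step 2: Compute denominator: 27 * eps0 * A = 27 * 8.854e-6 * 4309 = 1.030101
Step 3: Vpi = sqrt(1224.504 / 1.030101)
Vpi = 34.48 V


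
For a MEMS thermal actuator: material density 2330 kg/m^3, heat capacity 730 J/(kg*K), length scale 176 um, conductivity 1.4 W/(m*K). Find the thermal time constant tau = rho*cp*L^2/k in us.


Step 1: Convert L to m: L = 176e-6 m
Step 2: L^2 = (176e-6)^2 = 3.0976e-08 m^2
Step 3: tau = 2330 * 730 * 3.0976e-08 / 1.4 = 3.763362743e-02 s
Step 4: Convert to microseconds (multiply by 1e6).
tau = 37633.627 us


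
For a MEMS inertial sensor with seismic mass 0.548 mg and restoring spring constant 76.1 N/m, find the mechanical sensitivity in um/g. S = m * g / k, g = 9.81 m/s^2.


Step 1: Convert mass: m = 0.548 mg = 5.48e-07 kg
Step 2: S = m * g / k = 5.48e-07 * 9.81 / 76.1
Step 3: S = 7.06e-08 m/g
Step 4: Convert to um/g: S = 0.071 um/g


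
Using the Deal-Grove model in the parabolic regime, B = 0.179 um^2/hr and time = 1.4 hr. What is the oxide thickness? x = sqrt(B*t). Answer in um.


Step 1: Compute B*t = 0.179 * 1.4 = 0.2506
Step 2: x = sqrt(0.2506)
x = 0.501 um


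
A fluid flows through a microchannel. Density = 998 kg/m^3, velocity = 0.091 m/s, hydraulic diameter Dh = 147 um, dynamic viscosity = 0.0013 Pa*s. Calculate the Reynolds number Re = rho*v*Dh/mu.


Step 1: Convert Dh to meters: Dh = 147e-6 m
Step 2: Re = rho * v * Dh / mu
Re = 998 * 0.091 * 147e-6 / 0.0013
Re = 10.269


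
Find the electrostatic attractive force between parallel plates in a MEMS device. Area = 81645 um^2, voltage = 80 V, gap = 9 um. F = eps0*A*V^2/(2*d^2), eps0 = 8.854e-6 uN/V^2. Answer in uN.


Step 1: Identify parameters.
eps0 = 8.854e-6 uN/V^2, A = 81645 um^2, V = 80 V, d = 9 um
Step 2: Compute V^2 = 80^2 = 6400
Step 3: Compute d^2 = 9^2 = 81
Step 4: F = 0.5 * 8.854e-6 * 81645 * 6400 / 81
F = 28.558 uN


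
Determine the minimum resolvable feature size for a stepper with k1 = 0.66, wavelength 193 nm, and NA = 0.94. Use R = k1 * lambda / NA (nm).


Step 1: Identify values: k1 = 0.66, lambda = 193 nm, NA = 0.94
Step 2: R = k1 * lambda / NA
R = 0.66 * 193 / 0.94
R = 135.5 nm


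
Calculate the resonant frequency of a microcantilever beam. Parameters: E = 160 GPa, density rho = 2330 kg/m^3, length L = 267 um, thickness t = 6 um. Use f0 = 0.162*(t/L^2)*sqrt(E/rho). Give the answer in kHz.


Step 1: Convert units to SI.
t_SI = 6e-6 m, L_SI = 267e-6 m
Step 2: Calculate sqrt(E/rho).
sqrt(160e9 / 2330) = 8286.71 m/s
Step 3: Compute f0.
f0 = 0.162 * 6e-6 / (267e-6)^2 * 8286.71 = 112986.3 Hz = 112.99 kHz


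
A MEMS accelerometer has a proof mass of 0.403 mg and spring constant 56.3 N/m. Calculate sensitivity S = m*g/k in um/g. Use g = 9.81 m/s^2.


Step 1: Convert mass: m = 0.403 mg = 4.03e-07 kg
Step 2: S = m * g / k = 4.03e-07 * 9.81 / 56.3
Step 3: S = 7.02e-08 m/g
Step 4: Convert to um/g: S = 0.07 um/g


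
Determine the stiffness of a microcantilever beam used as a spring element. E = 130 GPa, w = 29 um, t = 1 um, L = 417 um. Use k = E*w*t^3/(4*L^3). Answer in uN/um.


Step 1: Convert E to consistent units (1 GPa = 1000 uN/um^2).
E = 130 GPa = 130000 uN/um^2
Step 2: Compute t^3 = 1^3 = 1
Step 3: Compute L^3 = 417^3 = 72511713
Step 4: k = 130000 * 29 * 1 / (4 * 72511713)
k = 0.013 uN/um


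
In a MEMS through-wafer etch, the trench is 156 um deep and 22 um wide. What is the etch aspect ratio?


Step 1: AR = depth / width
Step 2: AR = 156 / 22
AR = 7.1


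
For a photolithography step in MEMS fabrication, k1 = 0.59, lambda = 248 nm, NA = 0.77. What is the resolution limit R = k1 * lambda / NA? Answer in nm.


Step 1: Identify values: k1 = 0.59, lambda = 248 nm, NA = 0.77
Step 2: R = k1 * lambda / NA
R = 0.59 * 248 / 0.77
R = 190.0 nm


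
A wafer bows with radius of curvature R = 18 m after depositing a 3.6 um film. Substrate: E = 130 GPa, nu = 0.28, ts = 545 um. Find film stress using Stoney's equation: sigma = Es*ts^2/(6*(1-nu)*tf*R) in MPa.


Step 1: Compute numerator: Es * ts^2 = 130 * 545^2 = 38613250 (GPa*um^2)
Step 2: Compute denominator (R in um): 6*(1-nu)*tf*R = 6*0.72*3.6*18e6 = 279936000.0 (um^2)
Step 3: sigma (GPa) = 38613250 / 279936000.0 = 1.37936e-01 GPa
Step 4: Convert to MPa (x1000): sigma = 137.9 MPa


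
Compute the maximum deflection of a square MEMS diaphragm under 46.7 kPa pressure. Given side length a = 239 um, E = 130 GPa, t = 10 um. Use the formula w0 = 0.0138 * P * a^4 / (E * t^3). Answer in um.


Step 1: Convert pressure to compatible units (E is in GPa, so P in GPa).
P = 46.7 kPa = 46.7e-6 GPa
Step 2: Compute numerator: 0.0138 * P * a^4.
a^4 = 239^4 = 3262808641
numerator = 0.0138 * 46.7e-6 * 3262808641 = 2.1027e+03
Step 3: Compute denominator: E * t^3 = 130 * 10^3 = 130000
Step 4: w0 = numerator / denominator = 2.1027e+03 / 130000 = 0.0162 um


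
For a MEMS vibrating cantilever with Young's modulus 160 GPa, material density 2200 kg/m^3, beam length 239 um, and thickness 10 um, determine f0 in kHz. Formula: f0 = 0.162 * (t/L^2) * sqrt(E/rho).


Step 1: Convert units to SI.
t_SI = 10e-6 m, L_SI = 239e-6 m
Step 2: Calculate sqrt(E/rho).
sqrt(160e9 / 2200) = 8528.03 m/s
Step 3: Compute f0.
f0 = 0.162 * 10e-6 / (239e-6)^2 * 8528.03 = 241862.2 Hz = 241.86 kHz


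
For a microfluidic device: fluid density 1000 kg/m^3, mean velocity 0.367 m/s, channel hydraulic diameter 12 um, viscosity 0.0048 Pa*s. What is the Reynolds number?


Step 1: Convert Dh to meters: Dh = 12e-6 m
Step 2: Re = rho * v * Dh / mu
Re = 1000 * 0.367 * 12e-6 / 0.0048
Re = 0.918


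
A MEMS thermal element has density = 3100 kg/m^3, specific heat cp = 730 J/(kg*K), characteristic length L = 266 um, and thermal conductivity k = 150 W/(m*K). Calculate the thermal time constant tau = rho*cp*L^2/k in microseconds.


Step 1: Convert L to m: L = 266e-6 m
Step 2: L^2 = (266e-6)^2 = 7.0756e-08 m^2
Step 3: tau = 3100 * 730 * 7.0756e-08 / 150 = 1.06747219e-03 s
Step 4: Convert to microseconds (multiply by 1e6).
tau = 1067.472 us


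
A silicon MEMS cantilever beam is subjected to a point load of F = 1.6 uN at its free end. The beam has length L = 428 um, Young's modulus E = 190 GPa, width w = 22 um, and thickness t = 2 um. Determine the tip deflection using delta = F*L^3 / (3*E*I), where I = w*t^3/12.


Step 1: Calculate the second moment of area.
I = w * t^3 / 12 = 22 * 2^3 / 12 = 14.6667 um^4
Step 2: Convert E to consistent units (1 GPa = 1000 uN/um^2).
E = 190 GPa = 190000 uN/um^2
Step 3: Calculate tip deflection.
delta = F * L^3 / (3 * E * I)
delta = 1.6 * 428^3 / (3 * 190000 * 14.6667)
delta = 15.0053 um


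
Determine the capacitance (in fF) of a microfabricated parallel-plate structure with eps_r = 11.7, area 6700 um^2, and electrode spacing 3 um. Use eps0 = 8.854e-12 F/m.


Step 1: Convert area to m^2: A = 6700e-12 m^2
Step 2: Convert gap to m: d = 3e-6 m
Step 3: C = eps0 * eps_r * A / d
C = 8.854e-12 * 11.7 * 6700e-12 / 3e-6
Step 4: Convert to fF (multiply by 1e15).
C = 231.36 fF


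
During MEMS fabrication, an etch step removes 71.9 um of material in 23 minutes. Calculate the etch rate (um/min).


Step 1: Etch rate = depth / time
Step 2: rate = 71.9 / 23
rate = 3.126 um/min


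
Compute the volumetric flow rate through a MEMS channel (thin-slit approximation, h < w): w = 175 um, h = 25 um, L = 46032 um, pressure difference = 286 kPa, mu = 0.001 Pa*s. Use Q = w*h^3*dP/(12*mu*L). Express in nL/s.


Step 1: Convert all dimensions to SI (meters).
w = 175e-6 m, h = 25e-6 m, L = 46032e-6 m, dP = 286e3 Pa
Step 2: Q = w * h^3 * dP / (12 * mu * L)
Q = 175e-6 * (25e-6)^3 * 286e3 / (12 * 0.001 * 46032e-6) = 1.41573842e-09 m^3/s
Step 3: Convert Q from m^3/s to nL/s (1 m^3 = 1e12 nL, so multiply by 1e12).
Q = 1415.738 nL/s


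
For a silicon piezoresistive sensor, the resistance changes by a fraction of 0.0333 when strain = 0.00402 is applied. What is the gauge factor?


Step 1: Identify values.
dR/R = 0.0333, strain = 0.00402
Step 2: GF = (dR/R) / strain = 0.0333 / 0.00402
GF = 8.3


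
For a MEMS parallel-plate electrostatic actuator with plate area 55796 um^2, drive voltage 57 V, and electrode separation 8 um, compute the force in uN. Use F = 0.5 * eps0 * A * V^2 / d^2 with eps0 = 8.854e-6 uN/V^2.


Step 1: Identify parameters.
eps0 = 8.854e-6 uN/V^2, A = 55796 um^2, V = 57 V, d = 8 um
Step 2: Compute V^2 = 57^2 = 3249
Step 3: Compute d^2 = 8^2 = 64
Step 4: F = 0.5 * 8.854e-6 * 55796 * 3249 / 64
F = 12.54 uN


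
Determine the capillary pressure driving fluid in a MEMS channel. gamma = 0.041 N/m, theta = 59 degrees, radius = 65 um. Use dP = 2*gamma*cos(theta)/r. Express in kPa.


Step 1: cos(59 deg) = 0.515
Step 2: Convert r to m: r = 65e-6 m
Step 3: dP = 2 * 0.041 * 0.515 / 65e-6 = 649.7 Pa
Step 4: Convert Pa to kPa (divide by 1000).
dP = 0.65 kPa


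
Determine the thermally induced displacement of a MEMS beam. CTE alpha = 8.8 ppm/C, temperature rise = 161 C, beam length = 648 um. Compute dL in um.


Step 1: Convert CTE: alpha = 8.8 ppm/C = 8.8e-6 /C
Step 2: dL = 8.8e-6 * 161 * 648
dL = 0.9181 um


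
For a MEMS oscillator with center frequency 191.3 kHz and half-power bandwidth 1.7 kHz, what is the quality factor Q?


Step 1: Q = f0 / bandwidth
Step 2: Q = 191.3 / 1.7
Q = 112.5


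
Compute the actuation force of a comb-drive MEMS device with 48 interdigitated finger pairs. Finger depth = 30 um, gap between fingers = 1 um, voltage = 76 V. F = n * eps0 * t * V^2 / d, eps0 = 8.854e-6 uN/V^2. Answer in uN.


Step 1: Parameters: n=48, eps0=8.854e-6 uN/V^2, t=30 um, V=76 V, d=1 um
Step 2: V^2 = 5776
Step 3: F = 48 * 8.854e-6 * 30 * 5776 / 1
F = 73.643 uN


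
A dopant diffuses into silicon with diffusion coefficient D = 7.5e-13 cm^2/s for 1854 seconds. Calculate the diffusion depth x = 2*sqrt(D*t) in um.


Step 1: Compute D*t = 7.5e-13 * 1854 = 1.3905e-09 cm^2
Step 2: sqrt(D*t) = 3.7289e-05 cm
Step 3: x = 2 * 3.7289e-05 cm = 7.4578e-05 cm
Step 4: Convert to um (1 cm = 1e4 um): x = 0.746 um


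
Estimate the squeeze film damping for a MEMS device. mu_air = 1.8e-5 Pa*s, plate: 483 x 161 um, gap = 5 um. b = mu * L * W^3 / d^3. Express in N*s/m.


Step 1: Convert to SI.
L = 483e-6 m, W = 161e-6 m, d = 5e-6 m
Step 2: W^3 = (161e-6)^3 = 4.17e-12 m^3
Step 3: d^3 = (5e-6)^3 = 1.25e-16 m^3
Step 4: b = 1.8e-5 * 483e-6 * 4.17e-12 / 1.25e-16
b = 2.90e-04 N*s/m


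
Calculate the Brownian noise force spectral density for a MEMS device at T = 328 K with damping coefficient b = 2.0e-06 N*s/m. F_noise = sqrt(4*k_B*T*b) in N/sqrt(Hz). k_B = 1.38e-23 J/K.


Step 1: Compute 4 * k_B * T * b
= 4 * 1.38e-23 * 328 * 2.0e-06
= 3.6211e-26 N^2/Hz
Step 2: F_noise = sqrt(3.6211e-26)
F_noise = 1.90e-13 N/sqrt(Hz)


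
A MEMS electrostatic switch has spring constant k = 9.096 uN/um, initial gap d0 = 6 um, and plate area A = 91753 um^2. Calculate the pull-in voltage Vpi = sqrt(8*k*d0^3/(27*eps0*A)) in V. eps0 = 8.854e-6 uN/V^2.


Step 1: Compute numerator: 8 * k * d0^3 = 8 * 9.096 * 6^3 = 15717.888
Step 2: Compute denominator: 27 * eps0 * A = 27 * 8.854e-6 * 91753 = 21.934289
Step 3: Vpi = sqrt(15717.888 / 21.934289)
Vpi = 26.77 V


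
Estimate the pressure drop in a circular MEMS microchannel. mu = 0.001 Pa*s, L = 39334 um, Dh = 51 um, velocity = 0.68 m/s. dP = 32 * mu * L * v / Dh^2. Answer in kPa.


Step 1: Convert to SI: L = 39334e-6 m, Dh = 51e-6 m
Step 2: dP = 32 * 0.001 * 39334e-6 * 0.68 / (51e-6)^2
Step 3: dP = 329068.76 Pa
Step 4: Convert to kPa: dP = 329.07 kPa


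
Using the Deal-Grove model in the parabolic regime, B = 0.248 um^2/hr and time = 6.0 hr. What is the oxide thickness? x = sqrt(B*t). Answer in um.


Step 1: Compute B*t = 0.248 * 6.0 = 1.488
Step 2: x = sqrt(1.488)
x = 1.22 um


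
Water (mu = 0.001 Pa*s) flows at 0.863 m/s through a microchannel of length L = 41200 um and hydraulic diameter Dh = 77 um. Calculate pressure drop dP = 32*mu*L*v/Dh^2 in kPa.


Step 1: Convert to SI: L = 41200e-6 m, Dh = 77e-6 m
Step 2: dP = 32 * 0.001 * 41200e-6 * 0.863 / (77e-6)^2
Step 3: dP = 191900.69 Pa
Step 4: Convert to kPa: dP = 191.9 kPa


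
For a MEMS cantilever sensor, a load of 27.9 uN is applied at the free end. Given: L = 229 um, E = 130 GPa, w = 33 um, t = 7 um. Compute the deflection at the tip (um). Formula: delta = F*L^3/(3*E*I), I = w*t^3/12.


Step 1: Calculate the second moment of area.
I = w * t^3 / 12 = 33 * 7^3 / 12 = 943.25 um^4
Step 2: Convert E to consistent units (1 GPa = 1000 uN/um^2).
E = 130 GPa = 130000 uN/um^2
Step 3: Calculate tip deflection.
delta = F * L^3 / (3 * E * I)
delta = 27.9 * 229^3 / (3 * 130000 * 943.25)
delta = 0.9108 um


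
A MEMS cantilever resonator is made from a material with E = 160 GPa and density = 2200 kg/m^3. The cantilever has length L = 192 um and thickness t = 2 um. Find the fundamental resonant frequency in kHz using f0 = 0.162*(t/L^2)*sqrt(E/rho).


Step 1: Convert units to SI.
t_SI = 2e-6 m, L_SI = 192e-6 m
Step 2: Calculate sqrt(E/rho).
sqrt(160e9 / 2200) = 8528.03 m/s
Step 3: Compute f0.
f0 = 0.162 * 2e-6 / (192e-6)^2 * 8528.03 = 74953.4 Hz = 74.95 kHz


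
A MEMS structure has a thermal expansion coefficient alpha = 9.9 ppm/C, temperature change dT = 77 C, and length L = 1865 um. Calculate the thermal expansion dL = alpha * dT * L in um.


Step 1: Convert CTE: alpha = 9.9 ppm/C = 9.9e-6 /C
Step 2: dL = 9.9e-6 * 77 * 1865
dL = 1.4217 um


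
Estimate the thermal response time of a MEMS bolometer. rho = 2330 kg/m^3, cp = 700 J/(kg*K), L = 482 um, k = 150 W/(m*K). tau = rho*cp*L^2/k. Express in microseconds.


Step 1: Convert L to m: L = 482e-6 m
Step 2: L^2 = (482e-6)^2 = 2.32324e-07 m^2
Step 3: tau = 2330 * 700 * 2.32324e-07 / 150 = 2.52613629e-03 s
Step 4: Convert to microseconds (multiply by 1e6).
tau = 2526.136 us


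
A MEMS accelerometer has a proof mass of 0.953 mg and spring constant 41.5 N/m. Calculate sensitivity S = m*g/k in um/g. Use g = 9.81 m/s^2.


Step 1: Convert mass: m = 0.953 mg = 9.53e-07 kg
Step 2: S = m * g / k = 9.53e-07 * 9.81 / 41.5
Step 3: S = 2.25e-07 m/g
Step 4: Convert to um/g: S = 0.225 um/g


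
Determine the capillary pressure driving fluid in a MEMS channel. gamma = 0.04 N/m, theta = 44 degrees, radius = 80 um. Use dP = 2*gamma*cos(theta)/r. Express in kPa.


Step 1: cos(44 deg) = 0.7193
Step 2: Convert r to m: r = 80e-6 m
Step 3: dP = 2 * 0.04 * 0.7193 / 80e-6 = 719.3 Pa
Step 4: Convert Pa to kPa (divide by 1000).
dP = 0.72 kPa


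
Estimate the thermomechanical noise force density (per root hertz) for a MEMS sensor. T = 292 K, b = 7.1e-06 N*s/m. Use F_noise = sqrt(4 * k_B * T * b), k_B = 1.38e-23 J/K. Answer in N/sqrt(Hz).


Step 1: Compute 4 * k_B * T * b
= 4 * 1.38e-23 * 292 * 7.1e-06
= 1.1444e-25 N^2/Hz
Step 2: F_noise = sqrt(1.1444e-25)
F_noise = 3.38e-13 N/sqrt(Hz)


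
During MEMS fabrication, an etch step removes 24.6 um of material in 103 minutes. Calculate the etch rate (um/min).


Step 1: Etch rate = depth / time
Step 2: rate = 24.6 / 103
rate = 0.239 um/min


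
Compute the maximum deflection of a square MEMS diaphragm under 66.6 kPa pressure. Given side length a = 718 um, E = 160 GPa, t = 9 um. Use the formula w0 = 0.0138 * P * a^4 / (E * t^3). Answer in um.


Step 1: Convert pressure to compatible units (E is in GPa, so P in GPa).
P = 66.6 kPa = 66.6e-6 GPa
Step 2: Compute numerator: 0.0138 * P * a^4.
a^4 = 718^4 = 265764994576
numerator = 0.0138 * 66.6e-6 * 265764994576 = 2.442593e+05
Step 3: Compute denominator: E * t^3 = 160 * 9^3 = 116640
Step 4: w0 = numerator / denominator = 2.442593e+05 / 116640 = 2.0941 um


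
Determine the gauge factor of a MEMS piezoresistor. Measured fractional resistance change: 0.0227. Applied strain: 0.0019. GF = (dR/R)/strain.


Step 1: Identify values.
dR/R = 0.0227, strain = 0.0019
Step 2: GF = (dR/R) / strain = 0.0227 / 0.0019
GF = 11.9


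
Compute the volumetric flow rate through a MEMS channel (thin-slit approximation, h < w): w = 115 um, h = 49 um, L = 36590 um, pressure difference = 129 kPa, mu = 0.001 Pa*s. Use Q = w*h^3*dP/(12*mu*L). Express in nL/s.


Step 1: Convert all dimensions to SI (meters).
w = 115e-6 m, h = 49e-6 m, L = 36590e-6 m, dP = 129e3 Pa
Step 2: Q = w * h^3 * dP / (12 * mu * L)
Q = 115e-6 * (49e-6)^3 * 129e3 / (12 * 0.001 * 36590e-6) = 3.97495426e-09 m^3/s
Step 3: Convert Q from m^3/s to nL/s (1 m^3 = 1e12 nL, so multiply by 1e12).
Q = 3974.954 nL/s


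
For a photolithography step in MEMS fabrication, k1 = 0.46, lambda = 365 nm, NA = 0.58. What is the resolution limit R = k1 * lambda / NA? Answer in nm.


Step 1: Identify values: k1 = 0.46, lambda = 365 nm, NA = 0.58
Step 2: R = k1 * lambda / NA
R = 0.46 * 365 / 0.58
R = 289.5 nm


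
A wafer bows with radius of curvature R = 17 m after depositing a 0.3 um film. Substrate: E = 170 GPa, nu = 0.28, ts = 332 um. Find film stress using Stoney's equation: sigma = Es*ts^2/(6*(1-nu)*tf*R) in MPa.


Step 1: Compute numerator: Es * ts^2 = 170 * 332^2 = 18738080 (GPa*um^2)
Step 2: Compute denominator (R in um): 6*(1-nu)*tf*R = 6*0.72*0.3*17e6 = 22032000.0 (um^2)
Step 3: sigma (GPa) = 18738080 / 22032000.0 = 8.50494e-01 GPa
Step 4: Convert to MPa (x1000): sigma = 850.5 MPa


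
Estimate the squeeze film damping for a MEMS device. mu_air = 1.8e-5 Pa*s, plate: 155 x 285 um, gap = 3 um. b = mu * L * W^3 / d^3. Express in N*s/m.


Step 1: Convert to SI.
L = 155e-6 m, W = 285e-6 m, d = 3e-6 m
Step 2: W^3 = (285e-6)^3 = 2.31e-11 m^3
Step 3: d^3 = (3e-6)^3 = 2.70e-17 m^3
Step 4: b = 1.8e-5 * 155e-6 * 2.31e-11 / 2.70e-17
b = 2.39e-03 N*s/m
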